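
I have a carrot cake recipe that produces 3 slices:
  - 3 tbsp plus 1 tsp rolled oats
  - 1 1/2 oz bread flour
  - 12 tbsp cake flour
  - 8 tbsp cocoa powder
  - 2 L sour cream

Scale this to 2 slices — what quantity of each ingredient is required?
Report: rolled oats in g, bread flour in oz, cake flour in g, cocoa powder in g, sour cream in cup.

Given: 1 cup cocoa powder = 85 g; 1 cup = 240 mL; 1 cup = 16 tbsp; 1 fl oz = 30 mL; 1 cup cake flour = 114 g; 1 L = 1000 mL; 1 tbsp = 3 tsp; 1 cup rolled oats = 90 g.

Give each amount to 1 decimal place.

Scaling factor: 2/3.
rolled oats: (3 tbsp + 1 tsp = 10/3 tbsp) × 2/3 ÷ 16 tbsp/cup × 90 g/cup = 12.5 g
bread flour: 1.5 oz × 2/3 = 1.0 oz
cake flour: 12 tbsp × 2/3 ÷ 16 tbsp/cup × 114 g/cup = 57.0 g
cocoa powder: 8 tbsp × 2/3 ÷ 16 tbsp/cup × 85 g/cup ≈ 28.3 g
sour cream: 2 L × 2/3 × 1000 mL/L ÷ 240 mL/cup ≈ 5.6 cup

rolled oats: 12.5 g; bread flour: 1.0 oz; cake flour: 57.0 g; cocoa powder: 28.3 g; sour cream: 5.6 cup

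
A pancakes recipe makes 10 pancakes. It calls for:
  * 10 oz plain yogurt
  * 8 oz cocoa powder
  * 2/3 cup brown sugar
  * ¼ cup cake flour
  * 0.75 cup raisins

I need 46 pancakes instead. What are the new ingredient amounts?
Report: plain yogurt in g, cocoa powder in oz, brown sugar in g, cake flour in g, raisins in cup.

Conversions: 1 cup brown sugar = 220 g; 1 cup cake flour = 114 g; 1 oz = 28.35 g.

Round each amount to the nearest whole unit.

plain yogurt: 1304 g; cocoa powder: 37 oz; brown sugar: 675 g; cake flour: 131 g; raisins: 3 cup

Scaling factor: 46/10 = 23/5 = 4.6.
plain yogurt: 10 oz × 23/5 × 28.35 g/oz ≈ 1304 g
cocoa powder: 8 oz × 23/5 ≈ 37 oz
brown sugar: 2/3 cup × 23/5 × 220 g/cup ≈ 675 g
cake flour: 0.25 cup × 23/5 × 114 g/cup ≈ 131 g
raisins: 0.75 cup × 23/5 ≈ 3 cup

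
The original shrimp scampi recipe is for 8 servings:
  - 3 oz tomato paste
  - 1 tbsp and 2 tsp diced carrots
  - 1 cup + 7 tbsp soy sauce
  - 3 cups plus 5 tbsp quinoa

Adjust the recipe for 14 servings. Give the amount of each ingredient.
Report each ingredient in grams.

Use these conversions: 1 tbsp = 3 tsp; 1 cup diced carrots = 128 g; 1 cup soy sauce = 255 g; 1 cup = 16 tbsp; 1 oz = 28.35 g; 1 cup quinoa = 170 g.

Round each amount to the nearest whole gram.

Scaling factor: 14/8 = 7/4 = 1.75.
tomato paste: 3 oz × 7/4 × 28.35 g/oz ≈ 149 g
diced carrots: (1 tbsp + 2 tsp = 5/3 tbsp) × 7/4 ÷ 16 tbsp/cup × 128 g/cup ≈ 23 g
soy sauce: (1 cup + 7 tbsp = 1.4375 cup) × 7/4 × 255 g/cup ≈ 641 g
quinoa: (3 cup + 5 tbsp = 3.3125 cup) × 7/4 × 170 g/cup ≈ 985 g

tomato paste: 149 g; diced carrots: 23 g; soy sauce: 641 g; quinoa: 985 g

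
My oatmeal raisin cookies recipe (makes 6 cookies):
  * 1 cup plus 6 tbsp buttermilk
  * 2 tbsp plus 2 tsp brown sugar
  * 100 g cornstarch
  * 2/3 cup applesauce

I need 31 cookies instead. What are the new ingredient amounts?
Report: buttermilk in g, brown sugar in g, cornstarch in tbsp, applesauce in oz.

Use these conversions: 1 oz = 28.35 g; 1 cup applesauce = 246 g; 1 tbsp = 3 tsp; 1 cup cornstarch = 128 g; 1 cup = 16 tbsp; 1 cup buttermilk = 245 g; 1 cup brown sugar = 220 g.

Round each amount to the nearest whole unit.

buttermilk: 1741 g; brown sugar: 189 g; cornstarch: 65 tbsp; applesauce: 30 oz

Scaling factor: 31/6.
buttermilk: (1 cup + 6 tbsp = 1.375 cup) × 31/6 × 245 g/cup ≈ 1741 g
brown sugar: (2 tbsp + 2 tsp = 8/3 tbsp) × 31/6 ÷ 16 tbsp/cup × 220 g/cup ≈ 189 g
cornstarch: 100 g × 31/6 ÷ 128 g/cup × 16 tbsp/cup ≈ 65 tbsp
applesauce: 2/3 cup × 31/6 × 246 g/cup ÷ 28.35 g/oz ≈ 30 oz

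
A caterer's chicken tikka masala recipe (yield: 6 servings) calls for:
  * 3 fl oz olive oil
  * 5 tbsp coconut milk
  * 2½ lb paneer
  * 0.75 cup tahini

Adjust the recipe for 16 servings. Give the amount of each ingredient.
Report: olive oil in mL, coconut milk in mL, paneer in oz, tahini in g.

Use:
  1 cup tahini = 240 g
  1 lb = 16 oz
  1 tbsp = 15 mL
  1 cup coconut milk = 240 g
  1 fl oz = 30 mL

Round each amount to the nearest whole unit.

olive oil: 240 mL; coconut milk: 200 mL; paneer: 107 oz; tahini: 480 g

Scaling factor: 16/6 = 8/3.
olive oil: 3 fl oz × 8/3 × 30 mL/fl oz = 240 mL
coconut milk: 5 tbsp × 8/3 × 15 mL/tbsp = 200 mL
paneer: 2.5 lb × 8/3 × 16 oz/lb ≈ 107 oz
tahini: 0.75 cup × 8/3 × 240 g/cup = 480 g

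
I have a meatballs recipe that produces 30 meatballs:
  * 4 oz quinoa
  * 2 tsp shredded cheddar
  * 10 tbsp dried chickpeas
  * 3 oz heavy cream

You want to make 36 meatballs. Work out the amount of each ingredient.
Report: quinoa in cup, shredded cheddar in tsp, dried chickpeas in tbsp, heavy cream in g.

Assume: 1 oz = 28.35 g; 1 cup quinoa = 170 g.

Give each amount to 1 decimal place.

Scaling factor: 36/30 = 6/5 = 1.2.
quinoa: 4 oz × 6/5 × 28.35 g/oz ÷ 170 g/cup ≈ 0.8 cup
shredded cheddar: 2 tsp × 6/5 = 2.4 tsp
dried chickpeas: 10 tbsp × 6/5 = 12.0 tbsp
heavy cream: 3 oz × 6/5 × 28.35 g/oz ≈ 102.1 g

quinoa: 0.8 cup; shredded cheddar: 2.4 tsp; dried chickpeas: 12.0 tbsp; heavy cream: 102.1 g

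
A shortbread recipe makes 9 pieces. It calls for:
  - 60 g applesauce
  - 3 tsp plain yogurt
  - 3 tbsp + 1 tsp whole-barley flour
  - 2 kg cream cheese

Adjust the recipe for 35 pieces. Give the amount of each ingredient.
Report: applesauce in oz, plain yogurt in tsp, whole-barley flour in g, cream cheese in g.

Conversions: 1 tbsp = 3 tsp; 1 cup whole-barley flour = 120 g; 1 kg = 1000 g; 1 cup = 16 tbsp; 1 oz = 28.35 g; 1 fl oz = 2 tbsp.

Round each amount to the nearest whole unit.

applesauce: 8 oz; plain yogurt: 12 tsp; whole-barley flour: 97 g; cream cheese: 7778 g

Scaling factor: 35/9.
applesauce: 60 g × 35/9 ÷ 28.35 g/oz ≈ 8 oz
plain yogurt: 3 tsp × 35/9 ≈ 12 tsp
whole-barley flour: (3 tbsp + 1 tsp = 10/3 tbsp) × 35/9 ÷ 16 tbsp/cup × 120 g/cup ≈ 97 g
cream cheese: 2 kg × 35/9 × 1000 g/kg ≈ 7778 g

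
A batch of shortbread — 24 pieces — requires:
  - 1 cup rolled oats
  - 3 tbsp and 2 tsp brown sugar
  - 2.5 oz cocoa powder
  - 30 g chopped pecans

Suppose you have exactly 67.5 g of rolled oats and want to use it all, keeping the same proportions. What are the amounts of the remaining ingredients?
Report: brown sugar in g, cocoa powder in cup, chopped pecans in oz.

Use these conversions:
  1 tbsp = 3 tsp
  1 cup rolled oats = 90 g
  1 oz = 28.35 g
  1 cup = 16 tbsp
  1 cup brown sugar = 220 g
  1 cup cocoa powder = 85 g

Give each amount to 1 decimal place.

The original recipe has 90 g of rolled oats, so the scaling factor is 67.5 ÷ 90 = 3/4 = 0.75.
brown sugar: (3 tbsp + 2 tsp = 11/3 tbsp) × 3/4 ÷ 16 tbsp/cup × 220 g/cup ≈ 37.8 g
cocoa powder: 2.5 oz × 3/4 × 28.35 g/oz ÷ 85 g/cup ≈ 0.6 cup
chopped pecans: 30 g × 3/4 ÷ 28.35 g/oz ≈ 0.8 oz

brown sugar: 37.8 g; cocoa powder: 0.6 cup; chopped pecans: 0.8 oz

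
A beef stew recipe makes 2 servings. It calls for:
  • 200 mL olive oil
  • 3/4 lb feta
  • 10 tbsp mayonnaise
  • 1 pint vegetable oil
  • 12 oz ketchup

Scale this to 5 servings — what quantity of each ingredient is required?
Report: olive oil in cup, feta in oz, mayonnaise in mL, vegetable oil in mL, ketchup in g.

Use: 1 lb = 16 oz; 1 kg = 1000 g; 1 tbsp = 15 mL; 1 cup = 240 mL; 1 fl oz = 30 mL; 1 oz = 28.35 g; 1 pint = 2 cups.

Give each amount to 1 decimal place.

Scaling factor: 5/2 = 2.5.
olive oil: 200 mL × 5/2 ÷ 240 mL/cup ≈ 2.1 cup
feta: 0.75 lb × 5/2 × 16 oz/lb = 30.0 oz
mayonnaise: 10 tbsp × 5/2 × 15 mL/tbsp = 375.0 mL
vegetable oil: 1 pint × 5/2 × 2 cup/pint × 240 mL/cup = 1200.0 mL
ketchup: 12 oz × 5/2 × 28.35 g/oz = 850.5 g

olive oil: 2.1 cup; feta: 30.0 oz; mayonnaise: 375.0 mL; vegetable oil: 1200.0 mL; ketchup: 850.5 g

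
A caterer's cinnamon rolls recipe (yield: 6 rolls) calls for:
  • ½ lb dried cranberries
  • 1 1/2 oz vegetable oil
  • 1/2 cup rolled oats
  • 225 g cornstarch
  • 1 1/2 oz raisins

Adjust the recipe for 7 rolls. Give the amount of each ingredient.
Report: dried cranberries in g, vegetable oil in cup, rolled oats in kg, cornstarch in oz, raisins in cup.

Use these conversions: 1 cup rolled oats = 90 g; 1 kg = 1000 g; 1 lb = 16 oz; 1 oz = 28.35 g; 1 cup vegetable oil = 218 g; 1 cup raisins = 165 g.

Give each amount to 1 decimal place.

Scaling factor: 7/6.
dried cranberries: 0.5 lb × 7/6 × 16 oz/lb × 28.35 g/oz = 264.6 g
vegetable oil: 1.5 oz × 7/6 × 28.35 g/oz ÷ 218 g/cup ≈ 0.2 cup
rolled oats: 0.5 cup × 7/6 × 90 g/cup ÷ 1000 g/kg ≈ 0.1 kg
cornstarch: 225 g × 7/6 ÷ 28.35 g/oz ≈ 9.3 oz
raisins: 1.5 oz × 7/6 × 28.35 g/oz ÷ 165 g/cup ≈ 0.3 cup

dried cranberries: 264.6 g; vegetable oil: 0.2 cup; rolled oats: 0.1 kg; cornstarch: 9.3 oz; raisins: 0.3 cup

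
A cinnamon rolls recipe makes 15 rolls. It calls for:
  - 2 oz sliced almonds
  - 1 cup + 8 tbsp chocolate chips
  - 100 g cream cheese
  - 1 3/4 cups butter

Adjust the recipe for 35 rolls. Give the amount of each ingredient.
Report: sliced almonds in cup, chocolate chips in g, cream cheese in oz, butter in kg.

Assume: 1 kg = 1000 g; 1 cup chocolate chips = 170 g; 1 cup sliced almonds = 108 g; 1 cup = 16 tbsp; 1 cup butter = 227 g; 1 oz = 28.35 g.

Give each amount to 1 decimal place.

sliced almonds: 1.2 cup; chocolate chips: 595.0 g; cream cheese: 8.2 oz; butter: 0.9 kg

Scaling factor: 35/15 = 7/3.
sliced almonds: 2 oz × 7/3 × 28.35 g/oz ÷ 108 g/cup ≈ 1.2 cup
chocolate chips: (1 cup + 8 tbsp = 1.5 cup) × 7/3 × 170 g/cup = 595.0 g
cream cheese: 100 g × 7/3 ÷ 28.35 g/oz ≈ 8.2 oz
butter: 1.75 cup × 7/3 × 227 g/cup ÷ 1000 g/kg ≈ 0.9 kg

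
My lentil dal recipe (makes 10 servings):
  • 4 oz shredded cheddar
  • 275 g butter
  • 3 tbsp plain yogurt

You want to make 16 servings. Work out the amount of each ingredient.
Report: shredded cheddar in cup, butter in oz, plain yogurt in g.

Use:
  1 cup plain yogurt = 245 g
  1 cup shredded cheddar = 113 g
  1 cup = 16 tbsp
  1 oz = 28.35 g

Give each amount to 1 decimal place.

shredded cheddar: 1.6 cup; butter: 15.5 oz; plain yogurt: 73.5 g

Scaling factor: 16/10 = 8/5 = 1.6.
shredded cheddar: 4 oz × 8/5 × 28.35 g/oz ÷ 113 g/cup ≈ 1.6 cup
butter: 275 g × 8/5 ÷ 28.35 g/oz ≈ 15.5 oz
plain yogurt: 3 tbsp × 8/5 ÷ 16 tbsp/cup × 245 g/cup = 73.5 g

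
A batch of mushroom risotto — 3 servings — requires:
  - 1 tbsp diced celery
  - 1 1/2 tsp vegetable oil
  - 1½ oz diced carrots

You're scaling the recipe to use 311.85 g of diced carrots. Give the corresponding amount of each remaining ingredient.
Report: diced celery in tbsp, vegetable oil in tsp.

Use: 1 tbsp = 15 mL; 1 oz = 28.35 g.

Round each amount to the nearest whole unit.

diced celery: 7 tbsp; vegetable oil: 11 tsp

The original recipe has 42.525 g of diced carrots, so the scaling factor is 311.85 ÷ 42.525 = 22/3.
diced celery: 1 tbsp × 22/3 ≈ 7 tbsp
vegetable oil: 1.5 tsp × 22/3 = 11 tsp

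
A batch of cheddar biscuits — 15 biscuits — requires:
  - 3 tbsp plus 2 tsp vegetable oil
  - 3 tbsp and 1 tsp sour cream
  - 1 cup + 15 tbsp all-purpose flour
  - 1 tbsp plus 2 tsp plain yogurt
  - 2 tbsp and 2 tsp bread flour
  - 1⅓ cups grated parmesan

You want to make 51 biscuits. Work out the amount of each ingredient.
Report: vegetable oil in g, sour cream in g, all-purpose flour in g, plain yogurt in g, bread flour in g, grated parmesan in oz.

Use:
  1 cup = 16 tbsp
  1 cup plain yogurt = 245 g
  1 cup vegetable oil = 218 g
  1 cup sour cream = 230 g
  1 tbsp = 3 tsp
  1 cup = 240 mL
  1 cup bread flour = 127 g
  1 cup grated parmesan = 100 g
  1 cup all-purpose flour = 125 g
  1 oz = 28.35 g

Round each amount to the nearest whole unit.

vegetable oil: 170 g; sour cream: 163 g; all-purpose flour: 823 g; plain yogurt: 87 g; bread flour: 72 g; grated parmesan: 16 oz

Scaling factor: 51/15 = 17/5 = 3.4.
vegetable oil: (3 tbsp + 2 tsp = 11/3 tbsp) × 17/5 ÷ 16 tbsp/cup × 218 g/cup ≈ 170 g
sour cream: (3 tbsp + 1 tsp = 10/3 tbsp) × 17/5 ÷ 16 tbsp/cup × 230 g/cup ≈ 163 g
all-purpose flour: (1 cup + 15 tbsp = 1.9375 cup) × 17/5 × 125 g/cup ≈ 823 g
plain yogurt: (1 tbsp + 2 tsp = 5/3 tbsp) × 17/5 ÷ 16 tbsp/cup × 245 g/cup ≈ 87 g
bread flour: (2 tbsp + 2 tsp = 8/3 tbsp) × 17/5 ÷ 16 tbsp/cup × 127 g/cup ≈ 72 g
grated parmesan: 4/3 cup × 17/5 × 100 g/cup ÷ 28.35 g/oz ≈ 16 oz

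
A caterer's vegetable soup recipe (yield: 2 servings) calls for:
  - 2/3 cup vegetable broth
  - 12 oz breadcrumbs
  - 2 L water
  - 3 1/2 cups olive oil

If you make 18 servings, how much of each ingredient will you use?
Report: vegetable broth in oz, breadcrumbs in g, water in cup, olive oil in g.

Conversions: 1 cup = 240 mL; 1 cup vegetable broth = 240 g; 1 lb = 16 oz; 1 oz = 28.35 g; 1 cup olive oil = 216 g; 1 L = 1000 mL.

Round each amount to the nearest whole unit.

Scaling factor: 18/2 = 9.
vegetable broth: 2/3 cup × 9 × 240 g/cup ÷ 28.35 g/oz ≈ 51 oz
breadcrumbs: 12 oz × 9 × 28.35 g/oz ≈ 3062 g
water: 2 L × 9 × 1000 mL/L ÷ 240 mL/cup = 75 cup
olive oil: 3.5 cup × 9 × 216 g/cup = 6804 g

vegetable broth: 51 oz; breadcrumbs: 3062 g; water: 75 cup; olive oil: 6804 g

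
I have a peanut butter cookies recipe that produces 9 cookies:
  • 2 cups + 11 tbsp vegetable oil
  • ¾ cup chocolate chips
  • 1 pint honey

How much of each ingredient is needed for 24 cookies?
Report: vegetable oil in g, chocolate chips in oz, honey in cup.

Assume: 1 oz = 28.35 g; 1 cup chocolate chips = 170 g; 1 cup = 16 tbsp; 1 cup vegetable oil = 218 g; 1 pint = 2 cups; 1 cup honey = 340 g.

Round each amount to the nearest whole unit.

vegetable oil: 1562 g; chocolate chips: 12 oz; honey: 5 cup

Scaling factor: 24/9 = 8/3.
vegetable oil: (2 cup + 11 tbsp = 2.6875 cup) × 8/3 × 218 g/cup ≈ 1562 g
chocolate chips: 0.75 cup × 8/3 × 170 g/cup ÷ 28.35 g/oz ≈ 12 oz
honey: 1 pint × 8/3 × 2 cup/pint ≈ 5 cup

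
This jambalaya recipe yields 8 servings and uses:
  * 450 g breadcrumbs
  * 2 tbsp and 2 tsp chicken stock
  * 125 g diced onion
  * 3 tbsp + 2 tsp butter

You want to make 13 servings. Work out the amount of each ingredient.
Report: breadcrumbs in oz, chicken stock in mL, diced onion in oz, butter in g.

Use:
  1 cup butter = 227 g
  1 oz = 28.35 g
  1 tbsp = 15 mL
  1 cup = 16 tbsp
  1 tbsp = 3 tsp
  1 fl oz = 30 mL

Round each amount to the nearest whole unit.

Scaling factor: 13/8 = 1.625.
breadcrumbs: 450 g × 13/8 ÷ 28.35 g/oz ≈ 26 oz
chicken stock: (2 tbsp + 2 tsp = 8/3 tbsp) × 13/8 × 15 mL/tbsp = 65 mL
diced onion: 125 g × 13/8 ÷ 28.35 g/oz ≈ 7 oz
butter: (3 tbsp + 2 tsp = 11/3 tbsp) × 13/8 ÷ 16 tbsp/cup × 227 g/cup ≈ 85 g

breadcrumbs: 26 oz; chicken stock: 65 mL; diced onion: 7 oz; butter: 85 g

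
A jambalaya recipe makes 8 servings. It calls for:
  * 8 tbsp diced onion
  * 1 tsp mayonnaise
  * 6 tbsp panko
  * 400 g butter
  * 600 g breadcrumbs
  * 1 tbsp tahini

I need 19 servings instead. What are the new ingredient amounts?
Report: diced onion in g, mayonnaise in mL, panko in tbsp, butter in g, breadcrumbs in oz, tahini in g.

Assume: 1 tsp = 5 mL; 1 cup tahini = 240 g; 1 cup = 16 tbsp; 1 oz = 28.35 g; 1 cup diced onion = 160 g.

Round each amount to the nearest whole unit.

diced onion: 190 g; mayonnaise: 12 mL; panko: 14 tbsp; butter: 950 g; breadcrumbs: 50 oz; tahini: 36 g

Scaling factor: 19/8 = 2.375.
diced onion: 8 tbsp × 19/8 ÷ 16 tbsp/cup × 160 g/cup = 190 g
mayonnaise: 1 tsp × 19/8 × 5 mL/tsp ≈ 12 mL
panko: 6 tbsp × 19/8 ≈ 14 tbsp
butter: 400 g × 19/8 = 950 g
breadcrumbs: 600 g × 19/8 ÷ 28.35 g/oz ≈ 50 oz
tahini: 1 tbsp × 19/8 ÷ 16 tbsp/cup × 240 g/cup ≈ 36 g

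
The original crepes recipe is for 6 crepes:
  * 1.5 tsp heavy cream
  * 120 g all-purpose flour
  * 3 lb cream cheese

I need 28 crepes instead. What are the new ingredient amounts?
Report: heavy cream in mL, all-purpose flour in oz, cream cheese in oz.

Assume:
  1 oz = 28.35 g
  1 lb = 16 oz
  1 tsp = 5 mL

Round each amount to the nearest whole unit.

heavy cream: 35 mL; all-purpose flour: 20 oz; cream cheese: 224 oz

Scaling factor: 28/6 = 14/3.
heavy cream: 1.5 tsp × 14/3 × 5 mL/tsp = 35 mL
all-purpose flour: 120 g × 14/3 ÷ 28.35 g/oz ≈ 20 oz
cream cheese: 3 lb × 14/3 × 16 oz/lb = 224 oz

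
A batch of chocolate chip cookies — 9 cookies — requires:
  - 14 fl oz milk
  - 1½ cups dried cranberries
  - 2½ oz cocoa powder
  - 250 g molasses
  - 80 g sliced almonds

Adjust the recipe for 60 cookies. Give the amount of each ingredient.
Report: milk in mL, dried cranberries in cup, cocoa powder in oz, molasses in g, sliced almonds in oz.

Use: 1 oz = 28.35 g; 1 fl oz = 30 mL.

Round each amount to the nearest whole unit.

milk: 2800 mL; dried cranberries: 10 cup; cocoa powder: 17 oz; molasses: 1667 g; sliced almonds: 19 oz

Scaling factor: 60/9 = 20/3.
milk: 14 fl oz × 20/3 × 30 mL/fl oz = 2800 mL
dried cranberries: 1.5 cup × 20/3 = 10 cup
cocoa powder: 2.5 oz × 20/3 ≈ 17 oz
molasses: 250 g × 20/3 ≈ 1667 g
sliced almonds: 80 g × 20/3 ÷ 28.35 g/oz ≈ 19 oz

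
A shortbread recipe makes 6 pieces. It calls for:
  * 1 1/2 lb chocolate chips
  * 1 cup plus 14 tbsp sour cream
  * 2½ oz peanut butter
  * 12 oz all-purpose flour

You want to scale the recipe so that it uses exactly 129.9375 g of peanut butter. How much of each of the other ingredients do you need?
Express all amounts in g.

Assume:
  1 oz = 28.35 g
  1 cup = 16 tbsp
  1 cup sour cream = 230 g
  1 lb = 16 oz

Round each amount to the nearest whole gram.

chocolate chips: 1247 g; sour cream: 791 g; all-purpose flour: 624 g

The original recipe has 70.875 g of peanut butter, so the scaling factor is 129.9375 ÷ 70.875 = 11/6.
chocolate chips: 1.5 lb × 11/6 × 16 oz/lb × 28.35 g/oz ≈ 1247 g
sour cream: (1 cup + 14 tbsp = 1.875 cup) × 11/6 × 230 g/cup ≈ 791 g
all-purpose flour: 12 oz × 11/6 × 28.35 g/oz ≈ 624 g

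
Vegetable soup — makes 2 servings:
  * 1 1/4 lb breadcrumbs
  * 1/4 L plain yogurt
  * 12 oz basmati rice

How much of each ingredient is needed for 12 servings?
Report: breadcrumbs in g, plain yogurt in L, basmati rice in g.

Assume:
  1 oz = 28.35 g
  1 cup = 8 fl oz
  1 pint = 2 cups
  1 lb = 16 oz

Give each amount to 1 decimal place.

breadcrumbs: 3402.0 g; plain yogurt: 1.5 L; basmati rice: 2041.2 g

Scaling factor: 12/2 = 6.
breadcrumbs: 1.25 lb × 6 × 16 oz/lb × 28.35 g/oz = 3402.0 g
plain yogurt: 0.25 L × 6 = 1.5 L
basmati rice: 12 oz × 6 × 28.35 g/oz = 2041.2 g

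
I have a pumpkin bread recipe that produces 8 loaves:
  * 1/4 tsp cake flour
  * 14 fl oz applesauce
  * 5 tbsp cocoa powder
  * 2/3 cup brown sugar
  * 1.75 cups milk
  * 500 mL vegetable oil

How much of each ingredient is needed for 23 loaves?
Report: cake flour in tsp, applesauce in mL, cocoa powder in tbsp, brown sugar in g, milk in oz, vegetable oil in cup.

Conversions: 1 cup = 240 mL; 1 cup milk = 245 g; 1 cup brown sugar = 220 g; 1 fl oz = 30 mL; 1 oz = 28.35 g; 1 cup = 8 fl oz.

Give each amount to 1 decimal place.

Scaling factor: 23/8 = 2.875.
cake flour: 0.25 tsp × 23/8 ≈ 0.7 tsp
applesauce: 14 fl oz × 23/8 × 30 mL/fl oz = 1207.5 mL
cocoa powder: 5 tbsp × 23/8 ≈ 14.4 tbsp
brown sugar: 2/3 cup × 23/8 × 220 g/cup ≈ 421.7 g
milk: 1.75 cup × 23/8 × 245 g/cup ÷ 28.35 g/oz ≈ 43.5 oz
vegetable oil: 500 mL × 23/8 ÷ 240 mL/cup ≈ 6.0 cup

cake flour: 0.7 tsp; applesauce: 1207.5 mL; cocoa powder: 14.4 tbsp; brown sugar: 421.7 g; milk: 43.5 oz; vegetable oil: 6.0 cup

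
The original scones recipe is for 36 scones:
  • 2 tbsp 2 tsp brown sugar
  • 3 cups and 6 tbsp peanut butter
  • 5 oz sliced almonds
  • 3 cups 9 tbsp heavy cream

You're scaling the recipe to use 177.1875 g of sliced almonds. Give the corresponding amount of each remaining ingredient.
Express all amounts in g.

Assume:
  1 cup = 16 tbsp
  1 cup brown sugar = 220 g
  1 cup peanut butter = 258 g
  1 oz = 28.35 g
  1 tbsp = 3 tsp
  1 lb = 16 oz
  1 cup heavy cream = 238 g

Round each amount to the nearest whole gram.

brown sugar: 46 g; peanut butter: 1088 g; heavy cream: 1060 g

The original recipe has 141.75 g of sliced almonds, so the scaling factor is 177.1875 ÷ 141.75 = 5/4 = 1.25.
brown sugar: (2 tbsp + 2 tsp = 8/3 tbsp) × 5/4 ÷ 16 tbsp/cup × 220 g/cup ≈ 46 g
peanut butter: (3 cup + 6 tbsp = 3.375 cup) × 5/4 × 258 g/cup ≈ 1088 g
heavy cream: (3 cup + 9 tbsp = 3.5625 cup) × 5/4 × 238 g/cup ≈ 1060 g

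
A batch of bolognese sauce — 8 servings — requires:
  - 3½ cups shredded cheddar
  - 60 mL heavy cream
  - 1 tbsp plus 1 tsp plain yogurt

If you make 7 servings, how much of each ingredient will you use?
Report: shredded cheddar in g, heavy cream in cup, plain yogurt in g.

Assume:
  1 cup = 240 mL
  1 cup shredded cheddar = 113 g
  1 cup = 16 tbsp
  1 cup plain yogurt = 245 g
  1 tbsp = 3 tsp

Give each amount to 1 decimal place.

shredded cheddar: 346.1 g; heavy cream: 0.2 cup; plain yogurt: 17.9 g

Scaling factor: 7/8 = 0.875.
shredded cheddar: 3.5 cup × 7/8 × 113 g/cup ≈ 346.1 g
heavy cream: 60 mL × 7/8 ÷ 240 mL/cup ≈ 0.2 cup
plain yogurt: (1 tbsp + 1 tsp = 4/3 tbsp) × 7/8 ÷ 16 tbsp/cup × 245 g/cup ≈ 17.9 g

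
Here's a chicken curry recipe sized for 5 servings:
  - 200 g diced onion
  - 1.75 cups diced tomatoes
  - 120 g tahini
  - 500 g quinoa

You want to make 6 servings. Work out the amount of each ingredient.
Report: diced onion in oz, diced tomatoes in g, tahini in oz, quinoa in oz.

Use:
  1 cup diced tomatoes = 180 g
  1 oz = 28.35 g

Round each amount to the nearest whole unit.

Scaling factor: 6/5 = 1.2.
diced onion: 200 g × 6/5 ÷ 28.35 g/oz ≈ 8 oz
diced tomatoes: 1.75 cup × 6/5 × 180 g/cup = 378 g
tahini: 120 g × 6/5 ÷ 28.35 g/oz ≈ 5 oz
quinoa: 500 g × 6/5 ÷ 28.35 g/oz ≈ 21 oz

diced onion: 8 oz; diced tomatoes: 378 g; tahini: 5 oz; quinoa: 21 oz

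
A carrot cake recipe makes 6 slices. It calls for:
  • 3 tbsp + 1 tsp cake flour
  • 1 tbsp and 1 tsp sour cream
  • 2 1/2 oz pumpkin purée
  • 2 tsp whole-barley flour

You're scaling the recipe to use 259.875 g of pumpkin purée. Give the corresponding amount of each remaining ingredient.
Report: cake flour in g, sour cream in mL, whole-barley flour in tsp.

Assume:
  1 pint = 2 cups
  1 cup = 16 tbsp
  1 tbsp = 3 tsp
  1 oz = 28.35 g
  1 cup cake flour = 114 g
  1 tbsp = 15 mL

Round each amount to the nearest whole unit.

The original recipe has 70.875 g of pumpkin purée, so the scaling factor is 259.875 ÷ 70.875 = 11/3.
cake flour: (3 tbsp + 1 tsp = 10/3 tbsp) × 11/3 ÷ 16 tbsp/cup × 114 g/cup ≈ 87 g
sour cream: (1 tbsp + 1 tsp = 4/3 tbsp) × 11/3 × 15 mL/tbsp ≈ 73 mL
whole-barley flour: 2 tsp × 11/3 ≈ 7 tsp

cake flour: 87 g; sour cream: 73 mL; whole-barley flour: 7 tsp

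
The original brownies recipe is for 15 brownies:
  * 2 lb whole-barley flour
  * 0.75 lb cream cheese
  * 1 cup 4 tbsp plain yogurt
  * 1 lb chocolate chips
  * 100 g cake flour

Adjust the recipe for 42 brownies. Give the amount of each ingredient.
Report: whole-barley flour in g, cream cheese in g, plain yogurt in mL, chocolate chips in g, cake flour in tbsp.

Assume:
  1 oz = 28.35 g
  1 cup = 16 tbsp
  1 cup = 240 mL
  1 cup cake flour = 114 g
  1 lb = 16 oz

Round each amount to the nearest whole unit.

whole-barley flour: 2540 g; cream cheese: 953 g; plain yogurt: 840 mL; chocolate chips: 1270 g; cake flour: 39 tbsp

Scaling factor: 42/15 = 14/5 = 2.8.
whole-barley flour: 2 lb × 14/5 × 16 oz/lb × 28.35 g/oz ≈ 2540 g
cream cheese: 0.75 lb × 14/5 × 16 oz/lb × 28.35 g/oz ≈ 953 g
plain yogurt: (1 cup + 4 tbsp = 1.25 cup) × 14/5 × 240 mL/cup = 840 mL
chocolate chips: 1 lb × 14/5 × 16 oz/lb × 28.35 g/oz ≈ 1270 g
cake flour: 100 g × 14/5 ÷ 114 g/cup × 16 tbsp/cup ≈ 39 tbsp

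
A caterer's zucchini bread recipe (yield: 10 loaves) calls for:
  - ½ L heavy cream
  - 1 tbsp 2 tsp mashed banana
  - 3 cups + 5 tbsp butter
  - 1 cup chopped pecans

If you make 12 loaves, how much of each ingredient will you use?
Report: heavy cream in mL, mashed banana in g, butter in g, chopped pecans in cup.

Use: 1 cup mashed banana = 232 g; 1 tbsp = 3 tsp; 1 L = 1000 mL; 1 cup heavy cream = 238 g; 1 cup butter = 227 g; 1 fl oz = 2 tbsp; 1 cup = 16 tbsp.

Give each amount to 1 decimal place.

heavy cream: 600.0 mL; mashed banana: 29.0 g; butter: 902.3 g; chopped pecans: 1.2 cup

Scaling factor: 12/10 = 6/5 = 1.2.
heavy cream: 0.5 L × 6/5 × 1000 mL/L = 600.0 mL
mashed banana: (1 tbsp + 2 tsp = 5/3 tbsp) × 6/5 ÷ 16 tbsp/cup × 232 g/cup = 29.0 g
butter: (3 cup + 5 tbsp = 3.3125 cup) × 6/5 × 227 g/cup ≈ 902.3 g
chopped pecans: 1 cup × 6/5 = 1.2 cup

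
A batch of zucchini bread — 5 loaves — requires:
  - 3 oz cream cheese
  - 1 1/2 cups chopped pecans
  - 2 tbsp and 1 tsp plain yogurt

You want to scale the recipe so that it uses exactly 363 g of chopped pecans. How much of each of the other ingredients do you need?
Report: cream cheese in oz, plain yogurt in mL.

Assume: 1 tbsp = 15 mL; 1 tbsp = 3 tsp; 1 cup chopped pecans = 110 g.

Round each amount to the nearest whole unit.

The original recipe has 165 g of chopped pecans, so the scaling factor is 363 ÷ 165 = 11/5 = 2.2.
cream cheese: 3 oz × 11/5 ≈ 7 oz
plain yogurt: (2 tbsp + 1 tsp = 7/3 tbsp) × 11/5 × 15 mL/tbsp = 77 mL

cream cheese: 7 oz; plain yogurt: 77 mL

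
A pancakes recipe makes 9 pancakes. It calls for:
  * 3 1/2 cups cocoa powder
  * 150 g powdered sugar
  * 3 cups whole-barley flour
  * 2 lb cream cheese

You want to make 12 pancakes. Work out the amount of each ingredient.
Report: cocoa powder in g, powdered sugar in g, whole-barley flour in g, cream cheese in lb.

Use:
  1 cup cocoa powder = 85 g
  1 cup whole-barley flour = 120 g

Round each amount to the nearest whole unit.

Scaling factor: 12/9 = 4/3.
cocoa powder: 3.5 cup × 4/3 × 85 g/cup ≈ 397 g
powdered sugar: 150 g × 4/3 = 200 g
whole-barley flour: 3 cup × 4/3 × 120 g/cup = 480 g
cream cheese: 2 lb × 4/3 ≈ 3 lb

cocoa powder: 397 g; powdered sugar: 200 g; whole-barley flour: 480 g; cream cheese: 3 lb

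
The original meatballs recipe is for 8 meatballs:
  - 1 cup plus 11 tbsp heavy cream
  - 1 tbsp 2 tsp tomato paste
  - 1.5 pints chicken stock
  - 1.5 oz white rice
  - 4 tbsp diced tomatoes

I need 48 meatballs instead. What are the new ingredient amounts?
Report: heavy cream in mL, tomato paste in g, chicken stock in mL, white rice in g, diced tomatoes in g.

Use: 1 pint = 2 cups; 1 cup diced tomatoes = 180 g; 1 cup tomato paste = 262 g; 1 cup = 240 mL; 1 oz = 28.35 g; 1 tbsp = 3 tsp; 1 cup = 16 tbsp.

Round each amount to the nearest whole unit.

Scaling factor: 48/8 = 6.
heavy cream: (1 cup + 11 tbsp = 1.6875 cup) × 6 × 240 mL/cup = 2430 mL
tomato paste: (1 tbsp + 2 tsp = 5/3 tbsp) × 6 ÷ 16 tbsp/cup × 262 g/cup ≈ 164 g
chicken stock: 1.5 pint × 6 × 2 cup/pint × 240 mL/cup = 4320 mL
white rice: 1.5 oz × 6 × 28.35 g/oz ≈ 255 g
diced tomatoes: 4 tbsp × 6 ÷ 16 tbsp/cup × 180 g/cup = 270 g

heavy cream: 2430 mL; tomato paste: 164 g; chicken stock: 4320 mL; white rice: 255 g; diced tomatoes: 270 g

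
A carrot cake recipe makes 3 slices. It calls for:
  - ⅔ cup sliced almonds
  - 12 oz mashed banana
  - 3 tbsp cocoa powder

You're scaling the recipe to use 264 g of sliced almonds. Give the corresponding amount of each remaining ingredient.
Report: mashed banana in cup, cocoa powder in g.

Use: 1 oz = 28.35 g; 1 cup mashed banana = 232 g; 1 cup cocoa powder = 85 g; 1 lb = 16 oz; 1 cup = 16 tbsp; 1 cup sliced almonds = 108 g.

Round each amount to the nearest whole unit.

mashed banana: 5 cup; cocoa powder: 58 g

The original recipe has 72 g of sliced almonds, so the scaling factor is 264 ÷ 72 = 11/3.
mashed banana: 12 oz × 11/3 × 28.35 g/oz ÷ 232 g/cup ≈ 5 cup
cocoa powder: 3 tbsp × 11/3 ÷ 16 tbsp/cup × 85 g/cup ≈ 58 g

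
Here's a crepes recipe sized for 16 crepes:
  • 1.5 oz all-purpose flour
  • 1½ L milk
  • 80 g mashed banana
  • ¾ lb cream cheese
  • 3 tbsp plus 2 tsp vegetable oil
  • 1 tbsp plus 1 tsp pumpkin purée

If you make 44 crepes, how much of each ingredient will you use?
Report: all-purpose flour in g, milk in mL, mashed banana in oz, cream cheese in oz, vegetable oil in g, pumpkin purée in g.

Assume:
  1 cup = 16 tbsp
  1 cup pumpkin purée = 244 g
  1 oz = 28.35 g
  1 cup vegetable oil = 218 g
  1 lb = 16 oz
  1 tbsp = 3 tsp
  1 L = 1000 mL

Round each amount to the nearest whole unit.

all-purpose flour: 117 g; milk: 4125 mL; mashed banana: 8 oz; cream cheese: 33 oz; vegetable oil: 137 g; pumpkin purée: 56 g

Scaling factor: 44/16 = 11/4 = 2.75.
all-purpose flour: 1.5 oz × 11/4 × 28.35 g/oz ≈ 117 g
milk: 1.5 L × 11/4 × 1000 mL/L = 4125 mL
mashed banana: 80 g × 11/4 ÷ 28.35 g/oz ≈ 8 oz
cream cheese: 0.75 lb × 11/4 × 16 oz/lb = 33 oz
vegetable oil: (3 tbsp + 2 tsp = 11/3 tbsp) × 11/4 ÷ 16 tbsp/cup × 218 g/cup ≈ 137 g
pumpkin purée: (1 tbsp + 1 tsp = 4/3 tbsp) × 11/4 ÷ 16 tbsp/cup × 244 g/cup ≈ 56 g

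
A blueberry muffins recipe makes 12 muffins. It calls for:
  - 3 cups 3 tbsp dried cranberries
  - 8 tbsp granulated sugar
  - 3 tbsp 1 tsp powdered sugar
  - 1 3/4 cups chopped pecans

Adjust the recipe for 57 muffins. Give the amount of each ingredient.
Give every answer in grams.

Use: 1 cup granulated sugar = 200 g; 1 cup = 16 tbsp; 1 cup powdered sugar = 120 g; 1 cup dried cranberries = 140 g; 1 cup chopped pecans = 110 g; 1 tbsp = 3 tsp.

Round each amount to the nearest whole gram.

Scaling factor: 57/12 = 19/4 = 4.75.
dried cranberries: (3 cup + 3 tbsp = 3.1875 cup) × 19/4 × 140 g/cup ≈ 2120 g
granulated sugar: 8 tbsp × 19/4 ÷ 16 tbsp/cup × 200 g/cup = 475 g
powdered sugar: (3 tbsp + 1 tsp = 10/3 tbsp) × 19/4 ÷ 16 tbsp/cup × 120 g/cup ≈ 119 g
chopped pecans: 1.75 cup × 19/4 × 110 g/cup ≈ 914 g

dried cranberries: 2120 g; granulated sugar: 475 g; powdered sugar: 119 g; chopped pecans: 914 g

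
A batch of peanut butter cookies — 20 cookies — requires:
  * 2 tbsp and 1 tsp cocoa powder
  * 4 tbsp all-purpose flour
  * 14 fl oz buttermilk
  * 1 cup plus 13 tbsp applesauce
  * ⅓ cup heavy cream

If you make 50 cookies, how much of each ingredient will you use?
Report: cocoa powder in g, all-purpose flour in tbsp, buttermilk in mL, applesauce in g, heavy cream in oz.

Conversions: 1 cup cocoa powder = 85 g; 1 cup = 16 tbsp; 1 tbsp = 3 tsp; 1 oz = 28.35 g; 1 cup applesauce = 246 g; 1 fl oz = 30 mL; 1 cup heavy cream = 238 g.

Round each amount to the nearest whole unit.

cocoa powder: 31 g; all-purpose flour: 10 tbsp; buttermilk: 1050 mL; applesauce: 1115 g; heavy cream: 7 oz

Scaling factor: 50/20 = 5/2 = 2.5.
cocoa powder: (2 tbsp + 1 tsp = 7/3 tbsp) × 5/2 ÷ 16 tbsp/cup × 85 g/cup ≈ 31 g
all-purpose flour: 4 tbsp × 5/2 = 10 tbsp
buttermilk: 14 fl oz × 5/2 × 30 mL/fl oz = 1050 mL
applesauce: (1 cup + 13 tbsp = 1.8125 cup) × 5/2 × 246 g/cup ≈ 1115 g
heavy cream: 1/3 cup × 5/2 × 238 g/cup ÷ 28.35 g/oz ≈ 7 oz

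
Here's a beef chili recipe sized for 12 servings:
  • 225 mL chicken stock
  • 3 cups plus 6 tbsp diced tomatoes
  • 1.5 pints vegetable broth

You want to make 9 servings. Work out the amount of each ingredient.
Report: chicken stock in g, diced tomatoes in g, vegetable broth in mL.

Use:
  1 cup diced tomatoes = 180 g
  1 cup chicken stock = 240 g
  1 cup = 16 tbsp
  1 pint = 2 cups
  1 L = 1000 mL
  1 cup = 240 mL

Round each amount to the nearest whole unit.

Scaling factor: 9/12 = 3/4 = 0.75.
chicken stock: 225 mL × 3/4 ÷ 240 mL/cup × 240 g/cup ≈ 169 g
diced tomatoes: (3 cup + 6 tbsp = 3.375 cup) × 3/4 × 180 g/cup ≈ 456 g
vegetable broth: 1.5 pint × 3/4 × 2 cup/pint × 240 mL/cup = 540 mL

chicken stock: 169 g; diced tomatoes: 456 g; vegetable broth: 540 mL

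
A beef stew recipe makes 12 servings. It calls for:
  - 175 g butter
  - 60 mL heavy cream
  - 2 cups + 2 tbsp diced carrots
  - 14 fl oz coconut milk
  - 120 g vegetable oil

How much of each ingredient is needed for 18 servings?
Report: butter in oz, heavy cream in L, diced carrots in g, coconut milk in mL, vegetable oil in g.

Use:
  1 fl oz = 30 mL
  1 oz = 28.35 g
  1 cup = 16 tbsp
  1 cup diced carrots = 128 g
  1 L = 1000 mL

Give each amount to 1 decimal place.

Scaling factor: 18/12 = 3/2 = 1.5.
butter: 175 g × 3/2 ÷ 28.35 g/oz ≈ 9.3 oz
heavy cream: 60 mL × 3/2 ÷ 1000 mL/L ≈ 0.1 L
diced carrots: (2 cup + 2 tbsp = 2.125 cup) × 3/2 × 128 g/cup = 408.0 g
coconut milk: 14 fl oz × 3/2 × 30 mL/fl oz = 630.0 mL
vegetable oil: 120 g × 3/2 = 180.0 g

butter: 9.3 oz; heavy cream: 0.1 L; diced carrots: 408.0 g; coconut milk: 630.0 mL; vegetable oil: 180.0 g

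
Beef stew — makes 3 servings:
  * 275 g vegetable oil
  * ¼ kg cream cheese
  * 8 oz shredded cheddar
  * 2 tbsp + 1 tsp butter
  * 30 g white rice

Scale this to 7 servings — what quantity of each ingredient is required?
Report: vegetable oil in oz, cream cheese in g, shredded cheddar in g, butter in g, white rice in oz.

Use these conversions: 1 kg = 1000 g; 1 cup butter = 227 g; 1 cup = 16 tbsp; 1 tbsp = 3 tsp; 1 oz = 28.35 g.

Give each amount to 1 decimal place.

vegetable oil: 22.6 oz; cream cheese: 583.3 g; shredded cheddar: 529.2 g; butter: 77.2 g; white rice: 2.5 oz

Scaling factor: 7/3.
vegetable oil: 275 g × 7/3 ÷ 28.35 g/oz ≈ 22.6 oz
cream cheese: 0.25 kg × 7/3 × 1000 g/kg ≈ 583.3 g
shredded cheddar: 8 oz × 7/3 × 28.35 g/oz = 529.2 g
butter: (2 tbsp + 1 tsp = 7/3 tbsp) × 7/3 ÷ 16 tbsp/cup × 227 g/cup ≈ 77.2 g
white rice: 30 g × 7/3 ÷ 28.35 g/oz ≈ 2.5 oz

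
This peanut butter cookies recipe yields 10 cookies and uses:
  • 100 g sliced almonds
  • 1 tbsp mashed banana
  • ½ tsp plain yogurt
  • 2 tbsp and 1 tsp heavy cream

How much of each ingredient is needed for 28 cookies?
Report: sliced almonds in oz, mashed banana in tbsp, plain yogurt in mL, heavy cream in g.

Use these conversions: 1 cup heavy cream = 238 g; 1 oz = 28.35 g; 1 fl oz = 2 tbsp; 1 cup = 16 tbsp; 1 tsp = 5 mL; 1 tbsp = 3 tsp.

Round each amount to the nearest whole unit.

Scaling factor: 28/10 = 14/5 = 2.8.
sliced almonds: 100 g × 14/5 ÷ 28.35 g/oz ≈ 10 oz
mashed banana: 1 tbsp × 14/5 ≈ 3 tbsp
plain yogurt: 0.5 tsp × 14/5 × 5 mL/tsp = 7 mL
heavy cream: (2 tbsp + 1 tsp = 7/3 tbsp) × 14/5 ÷ 16 tbsp/cup × 238 g/cup ≈ 97 g

sliced almonds: 10 oz; mashed banana: 3 tbsp; plain yogurt: 7 mL; heavy cream: 97 g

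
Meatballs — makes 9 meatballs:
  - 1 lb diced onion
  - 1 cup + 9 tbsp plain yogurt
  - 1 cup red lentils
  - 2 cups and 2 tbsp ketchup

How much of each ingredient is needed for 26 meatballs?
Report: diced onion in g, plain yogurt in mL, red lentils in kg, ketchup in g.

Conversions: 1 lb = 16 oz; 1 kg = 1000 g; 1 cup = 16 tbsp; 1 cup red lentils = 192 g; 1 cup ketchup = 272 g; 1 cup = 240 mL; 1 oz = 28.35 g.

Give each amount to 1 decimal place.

Scaling factor: 26/9.
diced onion: 1 lb × 26/9 × 16 oz/lb × 28.35 g/oz = 1310.4 g
plain yogurt: (1 cup + 9 tbsp = 1.5625 cup) × 26/9 × 240 mL/cup ≈ 1083.3 mL
red lentils: 1 cup × 26/9 × 192 g/cup ÷ 1000 g/kg ≈ 0.6 kg
ketchup: (2 cup + 2 tbsp = 2.125 cup) × 26/9 × 272 g/cup ≈ 1669.8 g

diced onion: 1310.4 g; plain yogurt: 1083.3 mL; red lentils: 0.6 kg; ketchup: 1669.8 g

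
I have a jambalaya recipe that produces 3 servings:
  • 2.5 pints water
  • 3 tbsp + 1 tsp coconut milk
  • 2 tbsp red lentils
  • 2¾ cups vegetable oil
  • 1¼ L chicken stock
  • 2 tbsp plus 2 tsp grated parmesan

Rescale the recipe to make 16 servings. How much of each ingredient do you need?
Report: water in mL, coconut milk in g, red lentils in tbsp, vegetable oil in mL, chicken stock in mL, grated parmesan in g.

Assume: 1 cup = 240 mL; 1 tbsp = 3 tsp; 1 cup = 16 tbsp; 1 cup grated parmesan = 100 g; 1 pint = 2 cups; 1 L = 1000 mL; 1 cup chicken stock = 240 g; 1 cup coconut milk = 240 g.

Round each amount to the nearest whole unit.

water: 6400 mL; coconut milk: 267 g; red lentils: 11 tbsp; vegetable oil: 3520 mL; chicken stock: 6667 mL; grated parmesan: 89 g

Scaling factor: 16/3.
water: 2.5 pint × 16/3 × 2 cup/pint × 240 mL/cup = 6400 mL
coconut milk: (3 tbsp + 1 tsp = 10/3 tbsp) × 16/3 ÷ 16 tbsp/cup × 240 g/cup ≈ 267 g
red lentils: 2 tbsp × 16/3 ≈ 11 tbsp
vegetable oil: 2.75 cup × 16/3 × 240 mL/cup = 3520 mL
chicken stock: 1.25 L × 16/3 × 1000 mL/L ≈ 6667 mL
grated parmesan: (2 tbsp + 2 tsp = 8/3 tbsp) × 16/3 ÷ 16 tbsp/cup × 100 g/cup ≈ 89 g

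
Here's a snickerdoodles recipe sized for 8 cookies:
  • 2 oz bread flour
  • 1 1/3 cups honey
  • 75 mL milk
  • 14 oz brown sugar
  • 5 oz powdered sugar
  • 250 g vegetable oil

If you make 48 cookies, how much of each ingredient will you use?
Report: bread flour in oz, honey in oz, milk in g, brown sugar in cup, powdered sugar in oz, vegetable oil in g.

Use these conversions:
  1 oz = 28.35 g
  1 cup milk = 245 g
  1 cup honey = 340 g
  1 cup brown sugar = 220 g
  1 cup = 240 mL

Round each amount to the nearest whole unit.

bread flour: 12 oz; honey: 96 oz; milk: 459 g; brown sugar: 11 cup; powdered sugar: 30 oz; vegetable oil: 1500 g

Scaling factor: 48/8 = 6.
bread flour: 2 oz × 6 = 12 oz
honey: 4/3 cup × 6 × 340 g/cup ÷ 28.35 g/oz ≈ 96 oz
milk: 75 mL × 6 ÷ 240 mL/cup × 245 g/cup ≈ 459 g
brown sugar: 14 oz × 6 × 28.35 g/oz ÷ 220 g/cup ≈ 11 cup
powdered sugar: 5 oz × 6 = 30 oz
vegetable oil: 250 g × 6 = 1500 g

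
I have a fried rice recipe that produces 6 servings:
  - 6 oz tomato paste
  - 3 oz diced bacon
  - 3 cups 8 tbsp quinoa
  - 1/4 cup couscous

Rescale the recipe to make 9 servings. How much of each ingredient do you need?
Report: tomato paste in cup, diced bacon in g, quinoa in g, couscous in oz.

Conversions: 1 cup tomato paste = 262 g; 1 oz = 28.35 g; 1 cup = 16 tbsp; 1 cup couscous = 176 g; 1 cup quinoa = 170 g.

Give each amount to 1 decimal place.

Scaling factor: 9/6 = 3/2 = 1.5.
tomato paste: 6 oz × 3/2 × 28.35 g/oz ÷ 262 g/cup ≈ 1.0 cup
diced bacon: 3 oz × 3/2 × 28.35 g/oz ≈ 127.6 g
quinoa: (3 cup + 8 tbsp = 3.5 cup) × 3/2 × 170 g/cup = 892.5 g
couscous: 0.25 cup × 3/2 × 176 g/cup ÷ 28.35 g/oz ≈ 2.3 oz

tomato paste: 1.0 cup; diced bacon: 127.6 g; quinoa: 892.5 g; couscous: 2.3 oz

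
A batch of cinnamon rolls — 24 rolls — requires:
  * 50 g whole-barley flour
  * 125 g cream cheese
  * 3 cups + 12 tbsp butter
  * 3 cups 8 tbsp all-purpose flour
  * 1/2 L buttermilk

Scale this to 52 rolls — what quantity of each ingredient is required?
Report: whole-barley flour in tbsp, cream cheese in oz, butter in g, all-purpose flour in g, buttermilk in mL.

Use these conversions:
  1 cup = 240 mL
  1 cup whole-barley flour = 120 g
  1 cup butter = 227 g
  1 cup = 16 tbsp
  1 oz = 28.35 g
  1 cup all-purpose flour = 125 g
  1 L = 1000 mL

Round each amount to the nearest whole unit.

whole-barley flour: 14 tbsp; cream cheese: 10 oz; butter: 1844 g; all-purpose flour: 948 g; buttermilk: 1083 mL

Scaling factor: 52/24 = 13/6.
whole-barley flour: 50 g × 13/6 ÷ 120 g/cup × 16 tbsp/cup ≈ 14 tbsp
cream cheese: 125 g × 13/6 ÷ 28.35 g/oz ≈ 10 oz
butter: (3 cup + 12 tbsp = 3.75 cup) × 13/6 × 227 g/cup ≈ 1844 g
all-purpose flour: (3 cup + 8 tbsp = 3.5 cup) × 13/6 × 125 g/cup ≈ 948 g
buttermilk: 0.5 L × 13/6 × 1000 mL/L ≈ 1083 mL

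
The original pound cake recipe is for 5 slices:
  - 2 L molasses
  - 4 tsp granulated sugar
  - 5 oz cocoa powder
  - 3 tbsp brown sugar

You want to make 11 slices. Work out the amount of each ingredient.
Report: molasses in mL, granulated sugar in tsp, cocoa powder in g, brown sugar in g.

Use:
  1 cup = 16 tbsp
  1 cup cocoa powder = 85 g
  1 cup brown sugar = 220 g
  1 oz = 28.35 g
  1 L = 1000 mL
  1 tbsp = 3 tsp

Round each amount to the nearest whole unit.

Scaling factor: 11/5 = 2.2.
molasses: 2 L × 11/5 × 1000 mL/L = 4400 mL
granulated sugar: 4 tsp × 11/5 ≈ 9 tsp
cocoa powder: 5 oz × 11/5 × 28.35 g/oz ≈ 312 g
brown sugar: 3 tbsp × 11/5 ÷ 16 tbsp/cup × 220 g/cup ≈ 91 g

molasses: 4400 mL; granulated sugar: 9 tsp; cocoa powder: 312 g; brown sugar: 91 g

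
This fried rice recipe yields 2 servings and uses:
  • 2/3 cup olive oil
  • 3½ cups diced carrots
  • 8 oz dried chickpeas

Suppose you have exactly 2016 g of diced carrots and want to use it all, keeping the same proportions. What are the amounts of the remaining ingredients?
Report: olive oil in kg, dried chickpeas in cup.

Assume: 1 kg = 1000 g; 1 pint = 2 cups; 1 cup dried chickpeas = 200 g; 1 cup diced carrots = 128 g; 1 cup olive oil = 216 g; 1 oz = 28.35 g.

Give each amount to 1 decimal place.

olive oil: 0.6 kg; dried chickpeas: 5.1 cup

The original recipe has 448 g of diced carrots, so the scaling factor is 2016 ÷ 448 = 9/2 = 4.5.
olive oil: 2/3 cup × 9/2 × 216 g/cup ÷ 1000 g/kg ≈ 0.6 kg
dried chickpeas: 8 oz × 9/2 × 28.35 g/oz ÷ 200 g/cup ≈ 5.1 cup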